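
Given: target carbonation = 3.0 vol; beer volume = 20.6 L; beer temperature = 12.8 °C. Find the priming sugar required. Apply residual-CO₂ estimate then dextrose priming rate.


residual = 14.695·(0.01821 + 0.09011·e^(−0.04·T));  sugar = (target − residual)·4.0·V
residual = 14.695·(0.01821 + 0.09011·e^(−0.04·12.8)) = 1.0612
sugar = (3.0 − 1.0612)·4.0·20.6

159.7601 g


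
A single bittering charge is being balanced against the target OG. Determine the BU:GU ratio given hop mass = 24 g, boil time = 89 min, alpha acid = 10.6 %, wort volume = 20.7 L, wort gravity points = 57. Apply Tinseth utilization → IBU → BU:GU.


U = 1.65·0.000125^(GP/1000)·(1−e^(−0.04t))/4.15;  IBU = (α/100)·m·U·1000/V;  BU:GU = IBU/GP
U = 1.65·0.000125^(57/1000)·(1−e^(−0.04·89))/4.15 = 0.2314
IBU = (10.6/100)·24·0.2314·1000/20.7 = 28.4431
BU:GU = 28.4431/57

0.4990


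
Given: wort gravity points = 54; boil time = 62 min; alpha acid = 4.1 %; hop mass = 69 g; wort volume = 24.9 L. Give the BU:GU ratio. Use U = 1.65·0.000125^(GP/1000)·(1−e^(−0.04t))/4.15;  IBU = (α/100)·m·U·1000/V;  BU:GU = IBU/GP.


U = 1.65·0.000125^(54/1000)·(1−e^(−0.04·62))/4.15 = 0.2242
IBU = (4.1/100)·69·0.2242·1000/24.9 = 25.4753
BU:GU = 25.4753/54

0.4718


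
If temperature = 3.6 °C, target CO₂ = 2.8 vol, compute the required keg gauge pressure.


psi = vols/(0.01821 + 0.09011·e^(−0.04·T)) − 14.695
psi = 2.8/(0.01821 + 0.09011·e^(−0.04·3.6)) − 14.695

14.4004 psi


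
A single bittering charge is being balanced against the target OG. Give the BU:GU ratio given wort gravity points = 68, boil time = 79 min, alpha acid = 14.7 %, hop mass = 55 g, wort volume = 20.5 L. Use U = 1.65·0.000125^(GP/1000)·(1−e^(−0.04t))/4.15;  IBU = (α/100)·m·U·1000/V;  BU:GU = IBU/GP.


U = 1.65·0.000125^(68/1000)·(1−e^(−0.04·79))/4.15 = 0.2066
IBU = (14.7/100)·55·0.2066·1000/20.5 = 81.4938
BU:GU = 81.4938/68

1.1984


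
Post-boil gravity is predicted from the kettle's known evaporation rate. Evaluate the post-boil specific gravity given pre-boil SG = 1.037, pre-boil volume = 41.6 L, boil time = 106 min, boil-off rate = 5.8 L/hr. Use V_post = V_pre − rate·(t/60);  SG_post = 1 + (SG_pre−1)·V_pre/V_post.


V_post = 41.6 − 5.8·(106/60) = 31.3533
SG_post = 1 + (1.037 − 1)·41.6/31.3533

1.0491


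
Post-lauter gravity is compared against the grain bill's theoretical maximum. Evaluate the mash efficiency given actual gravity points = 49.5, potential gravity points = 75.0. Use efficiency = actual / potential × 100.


efficiency = 49.5 / 75.0 × 100

66.0000 %


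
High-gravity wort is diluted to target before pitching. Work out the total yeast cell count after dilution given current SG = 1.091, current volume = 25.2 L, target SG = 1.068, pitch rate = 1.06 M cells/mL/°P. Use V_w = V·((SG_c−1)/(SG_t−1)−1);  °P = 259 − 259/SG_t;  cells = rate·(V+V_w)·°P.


V_w = 25.2·((1.091−1)/(1.068−1)−1) = 8.5235
V_final = 25.2 + 8.5235 = 33.7235
°P = 259 − 259/1.068 = 16.4906
cells = 1.06·33.7235·16.4906

589.4898 billion cells


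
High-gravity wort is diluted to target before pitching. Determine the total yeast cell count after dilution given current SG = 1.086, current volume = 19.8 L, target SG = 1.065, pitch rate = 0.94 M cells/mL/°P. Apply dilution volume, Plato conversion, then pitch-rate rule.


V_w = V·((SG_c−1)/(SG_t−1)−1);  °P = 259 − 259/SG_t;  cells = rate·(V+V_w)·°P
V_w = 19.8·((1.086−1)/(1.065−1)−1) = 6.3969
V_final = 19.8 + 6.3969 = 26.1969
°P = 259 − 259/1.065 = 15.8075
cells = 0.94·26.1969·15.8075

389.2617 billion cells


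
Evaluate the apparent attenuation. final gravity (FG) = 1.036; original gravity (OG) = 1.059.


AA = (OG − FG)/(OG − 1) · 100
AA = (1.059 − 1.036)/(1.059 − 1) · 100

38.9831 %


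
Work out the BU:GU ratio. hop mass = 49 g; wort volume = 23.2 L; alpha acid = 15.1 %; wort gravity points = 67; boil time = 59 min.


U = 1.65·0.000125^(GP/1000)·(1−e^(−0.04t))/4.15;  IBU = (α/100)·m·U·1000/V;  BU:GU = IBU/GP
U = 1.65·0.000125^(67/1000)·(1−e^(−0.04·59))/4.15 = 0.1972
IBU = (15.1/100)·49·0.1972·1000/23.2 = 62.8841
BU:GU = 62.8841/67

0.9386


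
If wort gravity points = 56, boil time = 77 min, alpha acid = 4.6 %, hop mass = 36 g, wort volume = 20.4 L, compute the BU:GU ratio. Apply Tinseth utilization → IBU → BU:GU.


U = 1.65·0.000125^(GP/1000)·(1−e^(−0.04t))/4.15;  IBU = (α/100)·m·U·1000/V;  BU:GU = IBU/GP
U = 1.65·0.000125^(56/1000)·(1−e^(−0.04·77))/4.15 = 0.2293
IBU = (4.6/100)·36·0.2293·1000/20.4 = 18.6149
BU:GU = 18.6149/56

0.3324


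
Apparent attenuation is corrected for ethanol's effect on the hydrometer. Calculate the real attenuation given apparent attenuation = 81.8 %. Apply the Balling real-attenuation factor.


RA = AA · 0.8192
RA = 81.8 · 0.8192

67.0106 %


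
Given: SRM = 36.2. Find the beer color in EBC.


EBC = SRM · 1.97
EBC = 36.2 · 1.97

71.3140 EBC


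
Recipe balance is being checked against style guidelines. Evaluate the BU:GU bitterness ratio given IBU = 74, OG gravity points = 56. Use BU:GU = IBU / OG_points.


BU:GU = 74 / 56

1.3214


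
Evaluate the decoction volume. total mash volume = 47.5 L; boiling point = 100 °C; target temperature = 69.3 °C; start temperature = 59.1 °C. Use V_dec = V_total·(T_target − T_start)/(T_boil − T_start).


V_dec = 47.5·(69.3 − 59.1)/(100 − 59.1)

11.8460 L


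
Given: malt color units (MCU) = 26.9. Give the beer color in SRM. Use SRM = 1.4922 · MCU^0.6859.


SRM = 1.4922 · 26.9^0.6859

14.2723 SRM


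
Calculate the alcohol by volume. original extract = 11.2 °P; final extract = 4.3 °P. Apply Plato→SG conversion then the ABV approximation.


SG = 259/(259 − P);  ABV = (OG − FG)·131.25
OG = 259/(259 − 11.2) = 1.0452
FG = 259/(259 − 4.3) = 1.0169
ABV = (1.0452 − 1.0169)·131.25

3.7164 % ABV


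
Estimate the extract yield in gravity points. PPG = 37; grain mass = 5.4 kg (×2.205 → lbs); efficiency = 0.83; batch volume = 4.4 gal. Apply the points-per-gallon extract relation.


points = lbs × PPG × eff / vol
lbs = 5.4 × 2.205 = 11.9070
points = 11.9070 × 37 × 0.83 / 4.4

83.1054 points


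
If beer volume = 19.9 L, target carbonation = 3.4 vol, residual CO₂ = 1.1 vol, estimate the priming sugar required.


sugar = (target − residual)·4.0·V
sugar = (3.4 − 1.1)·4.0·19.9

183.0800 g


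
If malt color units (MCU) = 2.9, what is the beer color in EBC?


SRM = 1.4922·MCU^0.6859;  EBC = SRM·1.97
SRM = 1.4922·2.9^0.6859 = 3.0973
EBC = 3.0973·1.97

6.1017 EBC


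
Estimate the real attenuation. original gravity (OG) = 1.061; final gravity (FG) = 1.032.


AA = (OG−FG)/(OG−1)·100;  RA = AA·0.8192
AA = (1.061 − 1.032)/(1.061 − 1)·100 = 47.5410
RA = 47.5410·0.8192

38.9456 %


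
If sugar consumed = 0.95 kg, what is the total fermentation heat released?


Q = m_sugar · 590 kJ/kg
Q = 0.95 · 590

560.5000 kJ


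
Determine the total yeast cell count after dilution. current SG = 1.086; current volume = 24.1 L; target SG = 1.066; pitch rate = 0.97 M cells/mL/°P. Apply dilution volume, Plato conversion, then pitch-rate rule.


V_w = V·((SG_c−1)/(SG_t−1)−1);  °P = 259 − 259/SG_t;  cells = rate·(V+V_w)·°P
V_w = 24.1·((1.086−1)/(1.066−1)−1) = 7.3030
V_final = 24.1 + 7.3030 = 31.4030
°P = 259 − 259/1.066 = 16.0356
cells = 0.97·31.4030·16.0356

488.4609 billion cells


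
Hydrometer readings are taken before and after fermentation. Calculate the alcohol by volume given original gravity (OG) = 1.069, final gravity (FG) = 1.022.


ABV = (OG − FG) · 131.25
ABV = (1.069 − 1.022) · 131.25

6.1687 % ABV


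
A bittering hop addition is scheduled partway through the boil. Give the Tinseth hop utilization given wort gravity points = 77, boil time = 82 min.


U = 1.65·0.000125^(GP/1000) · (1 − e^(−0.04·t))/4.15
bigness = 1.65·0.000125^(77/1000) = 0.8259
boil_factor = (1 − e^(−0.04·82))/4.15 = 0.2319
U = 0.8259 · 0.2319

0.1915


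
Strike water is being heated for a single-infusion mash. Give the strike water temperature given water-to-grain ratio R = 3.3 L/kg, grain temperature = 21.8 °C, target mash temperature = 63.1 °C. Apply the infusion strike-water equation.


T_strike = (0.41/R)·(T_mash − T_grain) + T_mash
T_strike = (0.41/3.3)·(63.1 − 21.8) + 63.1

68.2312 °C


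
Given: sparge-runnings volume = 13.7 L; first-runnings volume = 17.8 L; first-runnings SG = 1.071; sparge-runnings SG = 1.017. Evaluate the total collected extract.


total = Σ (SG_i − 1)·1000·V_i
first = (1.071 − 1)·1000·17.8 = 1263.8000
sparge = (1.017 − 1)·1000·13.7 = 232.9000
total = 1263.8000 + 232.9000

1496.7000 gravity·L


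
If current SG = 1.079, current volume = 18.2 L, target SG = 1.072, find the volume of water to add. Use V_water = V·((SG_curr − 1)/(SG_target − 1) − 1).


V_water = 18.2·((1.079 − 1)/(1.072 − 1) − 1)

1.7694 L


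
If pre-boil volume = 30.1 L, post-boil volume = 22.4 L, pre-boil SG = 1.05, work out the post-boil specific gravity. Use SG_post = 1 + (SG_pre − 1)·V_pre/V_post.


pts_pre = (1.05 − 1)·1000 = 50.0000
pts_post = 50.0000·30.1/22.4 = 67.1875
SG_post = 1 + 67.1875/1000

1.0672


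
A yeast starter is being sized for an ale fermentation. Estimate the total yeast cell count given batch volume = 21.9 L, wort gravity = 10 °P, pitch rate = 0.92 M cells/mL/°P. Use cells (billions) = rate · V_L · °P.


cells = 0.92 · 21.9 · 10

201.4800 billion cells


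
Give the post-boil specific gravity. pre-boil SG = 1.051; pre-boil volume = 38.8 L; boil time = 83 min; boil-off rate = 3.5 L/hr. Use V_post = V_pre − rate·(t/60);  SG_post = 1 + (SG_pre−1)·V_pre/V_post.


V_post = 38.8 − 3.5·(83/60) = 33.9583
SG_post = 1 + (1.051 − 1)·38.8/33.9583

1.0583


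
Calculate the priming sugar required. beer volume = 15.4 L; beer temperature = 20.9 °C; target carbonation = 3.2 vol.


residual = 14.695·(0.01821 + 0.09011·e^(−0.04·T));  sugar = (target − residual)·4.0·V
residual = 14.695·(0.01821 + 0.09011·e^(−0.04·20.9)) = 0.8415
sugar = (3.2 − 0.8415)·4.0·15.4

145.2809 g


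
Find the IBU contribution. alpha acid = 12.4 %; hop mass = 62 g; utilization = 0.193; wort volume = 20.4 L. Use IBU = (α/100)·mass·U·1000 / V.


IBU = (12.4/100)·62·0.193·1000 / 20.4

72.7345 IBU


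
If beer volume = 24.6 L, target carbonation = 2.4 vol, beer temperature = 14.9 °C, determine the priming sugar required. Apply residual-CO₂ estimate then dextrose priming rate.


residual = 14.695·(0.01821 + 0.09011·e^(−0.04·T));  sugar = (target − residual)·4.0·V
residual = 14.695·(0.01821 + 0.09011·e^(−0.04·14.9)) = 0.9972
sugar = (2.4 − 0.9972)·4.0·24.6

138.0329 g


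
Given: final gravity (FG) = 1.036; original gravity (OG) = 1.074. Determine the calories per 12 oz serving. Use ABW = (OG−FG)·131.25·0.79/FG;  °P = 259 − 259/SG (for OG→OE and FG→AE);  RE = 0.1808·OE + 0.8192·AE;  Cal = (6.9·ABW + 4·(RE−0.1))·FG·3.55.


ABW = (1.074 − 1.036)·131.25·0.79/1.036 = 3.8032
OE = 259 − 259/1.074 = 17.8454 °P
AE = 259 − 259/1.036 = 9.0000 °P
RE = 0.1808·17.8454 + 0.8192·9.0000 = 10.5993 °P
Cal = (6.9·3.8032 + 4·(10.5993−0.1))·1.036·3.55

250.9700 kcal


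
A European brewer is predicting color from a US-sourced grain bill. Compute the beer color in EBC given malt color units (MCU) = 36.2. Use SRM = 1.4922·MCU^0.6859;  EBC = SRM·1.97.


SRM = 1.4922·36.2^0.6859 = 17.4963
EBC = 17.4963·1.97

34.4676 EBC


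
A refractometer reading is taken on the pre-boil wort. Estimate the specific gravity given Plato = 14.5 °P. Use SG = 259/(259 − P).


SG = 259/(259 − 14.5)

1.0593


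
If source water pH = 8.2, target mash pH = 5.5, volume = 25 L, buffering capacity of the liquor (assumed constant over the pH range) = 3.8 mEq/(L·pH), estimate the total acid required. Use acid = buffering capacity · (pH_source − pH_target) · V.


acid = 3.8 · (8.2 − 5.5) · 25

256.5000 mEq


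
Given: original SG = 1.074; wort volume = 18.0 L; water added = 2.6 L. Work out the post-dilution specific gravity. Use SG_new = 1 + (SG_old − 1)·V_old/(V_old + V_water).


pts = (1.074 − 1)·1000·18.0/(18.0 + 2.6) = 64.6602
SG_new = 1 + 64.6602/1000

1.0647


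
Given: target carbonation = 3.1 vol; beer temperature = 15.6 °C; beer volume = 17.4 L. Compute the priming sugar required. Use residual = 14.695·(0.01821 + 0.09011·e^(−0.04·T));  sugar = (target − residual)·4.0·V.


residual = 14.695·(0.01821 + 0.09011·e^(−0.04·15.6)) = 0.9771
sugar = (3.1 − 0.9771)·4.0·17.4

147.7552 g


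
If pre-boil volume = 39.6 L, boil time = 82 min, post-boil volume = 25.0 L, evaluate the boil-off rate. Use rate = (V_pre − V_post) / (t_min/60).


rate = (39.6 − 25.0) / (82/60)

10.6829 L/hr


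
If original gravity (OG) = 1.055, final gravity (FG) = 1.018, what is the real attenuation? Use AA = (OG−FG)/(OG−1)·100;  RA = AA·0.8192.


AA = (1.055 − 1.018)/(1.055 − 1)·100 = 67.2727
RA = 67.2727·0.8192

55.1098 %


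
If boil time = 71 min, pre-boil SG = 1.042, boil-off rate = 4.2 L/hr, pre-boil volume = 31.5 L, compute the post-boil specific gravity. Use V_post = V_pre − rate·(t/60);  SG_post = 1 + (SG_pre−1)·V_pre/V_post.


V_post = 31.5 − 4.2·(71/60) = 26.5300
SG_post = 1 + (1.042 − 1)·31.5/26.5300

1.0499


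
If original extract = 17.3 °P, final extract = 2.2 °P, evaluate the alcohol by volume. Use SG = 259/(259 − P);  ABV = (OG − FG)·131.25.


OG = 259/(259 − 17.3) = 1.0716
FG = 259/(259 − 2.2) = 1.0086
ABV = (1.0716 − 1.0086)·131.25

8.2700 % ABV


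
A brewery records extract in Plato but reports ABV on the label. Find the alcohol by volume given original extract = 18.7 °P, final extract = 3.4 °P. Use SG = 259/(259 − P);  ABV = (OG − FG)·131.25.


OG = 259/(259 − 18.7) = 1.0778
FG = 259/(259 − 3.4) = 1.0133
ABV = (1.0778 − 1.0133)·131.25

8.4679 % ABV


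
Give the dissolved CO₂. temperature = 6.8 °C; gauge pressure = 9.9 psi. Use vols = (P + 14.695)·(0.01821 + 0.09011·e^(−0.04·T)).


vols = (9.9 + 14.695)·(0.01821 + 0.09011·e^(−0.04·6.8))

2.1363 volumes


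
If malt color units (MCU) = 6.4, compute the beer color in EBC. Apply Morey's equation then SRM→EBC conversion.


SRM = 1.4922·MCU^0.6859;  EBC = SRM·1.97
SRM = 1.4922·6.4^0.6859 = 5.3307
EBC = 5.3307·1.97

10.5015 EBC


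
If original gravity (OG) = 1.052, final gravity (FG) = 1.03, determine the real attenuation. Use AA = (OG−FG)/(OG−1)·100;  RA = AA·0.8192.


AA = (1.052 − 1.03)/(1.052 − 1)·100 = 42.3077
RA = 42.3077·0.8192

34.6585 %


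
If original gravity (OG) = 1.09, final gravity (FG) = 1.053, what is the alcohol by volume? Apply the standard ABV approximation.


ABV = (OG − FG) · 131.25
ABV = (1.09 − 1.053) · 131.25

4.8563 % ABV


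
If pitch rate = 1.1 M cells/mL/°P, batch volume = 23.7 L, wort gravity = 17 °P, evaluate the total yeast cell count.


cells (billions) = rate · V_L · °P
cells = 1.1 · 23.7 · 17

443.1900 billion cells


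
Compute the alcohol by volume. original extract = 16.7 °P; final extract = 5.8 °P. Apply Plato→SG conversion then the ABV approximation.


SG = 259/(259 − P);  ABV = (OG − FG)·131.25
OG = 259/(259 − 16.7) = 1.0689
FG = 259/(259 − 5.8) = 1.0229
ABV = (1.0689 − 1.0229)·131.25

6.0396 % ABV


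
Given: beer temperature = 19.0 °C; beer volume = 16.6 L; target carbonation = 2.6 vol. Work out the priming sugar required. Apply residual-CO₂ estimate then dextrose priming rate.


residual = 14.695·(0.01821 + 0.09011·e^(−0.04·T));  sugar = (target − residual)·4.0·V
residual = 14.695·(0.01821 + 0.09011·e^(−0.04·19.0)) = 0.8869
sugar = (2.6 − 0.8869)·4.0·16.6

113.7522 g


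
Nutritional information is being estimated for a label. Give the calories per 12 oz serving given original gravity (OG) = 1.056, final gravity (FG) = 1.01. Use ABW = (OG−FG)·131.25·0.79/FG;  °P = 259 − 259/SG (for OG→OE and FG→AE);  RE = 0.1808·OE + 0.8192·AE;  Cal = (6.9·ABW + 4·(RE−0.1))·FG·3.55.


ABW = (1.056 − 1.01)·131.25·0.79/1.01 = 4.7224
OE = 259 − 259/1.056 = 13.7348 °P
AE = 259 − 259/1.01 = 2.5644 °P
RE = 0.1808·13.7348 + 0.8192·2.5644 = 4.5840 °P
Cal = (6.9·4.7224 + 4·(4.5840−0.1))·1.01·3.55

181.1412 kcal


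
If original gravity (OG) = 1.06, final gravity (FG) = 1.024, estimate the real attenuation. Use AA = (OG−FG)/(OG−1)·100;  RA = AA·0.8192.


AA = (1.06 − 1.024)/(1.06 − 1)·100 = 60.0000
RA = 60.0000·0.8192

49.1520 %


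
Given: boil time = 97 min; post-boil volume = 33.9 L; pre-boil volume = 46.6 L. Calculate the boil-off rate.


rate = (V_pre − V_post) / (t_min/60)
rate = (46.6 − 33.9) / (97/60)

7.8557 L/hr


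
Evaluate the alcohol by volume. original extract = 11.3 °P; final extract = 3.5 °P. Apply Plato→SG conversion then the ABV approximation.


SG = 259/(259 − P);  ABV = (OG − FG)·131.25
OG = 259/(259 − 11.3) = 1.0456
FG = 259/(259 − 3.5) = 1.0137
ABV = (1.0456 − 1.0137)·131.25

4.1896 % ABV


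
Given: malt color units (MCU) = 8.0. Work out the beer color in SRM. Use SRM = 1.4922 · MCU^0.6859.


SRM = 1.4922 · 8.0^0.6859

6.2124 SRM


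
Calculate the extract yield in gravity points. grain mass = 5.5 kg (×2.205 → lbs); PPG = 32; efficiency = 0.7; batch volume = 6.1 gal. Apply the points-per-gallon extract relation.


points = lbs × PPG × eff / vol
lbs = 5.5 × 2.205 = 12.1275
points = 12.1275 × 32 × 0.7 / 6.1

44.5338 points


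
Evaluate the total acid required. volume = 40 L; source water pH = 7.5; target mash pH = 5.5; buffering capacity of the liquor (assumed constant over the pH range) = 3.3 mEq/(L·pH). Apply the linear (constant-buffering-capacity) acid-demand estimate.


acid = buffering capacity · (pH_source − pH_target) · V
acid = 3.3 · (7.5 − 5.5) · 40

264.0000 mEq


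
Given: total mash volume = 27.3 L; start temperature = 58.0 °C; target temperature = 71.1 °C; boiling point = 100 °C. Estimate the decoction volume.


V_dec = V_total·(T_target − T_start)/(T_boil − T_start)
V_dec = 27.3·(71.1 − 58.0)/(100 − 58.0)

8.5150 L


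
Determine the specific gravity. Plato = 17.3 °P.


SG = 259/(259 − P)
SG = 259/(259 − 17.3)

1.0716


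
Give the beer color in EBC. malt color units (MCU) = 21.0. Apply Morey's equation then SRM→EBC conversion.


SRM = 1.4922·MCU^0.6859;  EBC = SRM·1.97
SRM = 1.4922·21.0^0.6859 = 12.0431
EBC = 12.0431·1.97

23.7249 EBC


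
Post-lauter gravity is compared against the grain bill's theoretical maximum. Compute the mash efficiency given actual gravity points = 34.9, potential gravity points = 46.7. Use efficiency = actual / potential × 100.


efficiency = 34.9 / 46.7 × 100

74.7323 %


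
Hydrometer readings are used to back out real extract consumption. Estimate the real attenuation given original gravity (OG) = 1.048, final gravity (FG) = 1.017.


AA = (OG−FG)/(OG−1)·100;  RA = AA·0.8192
AA = (1.048 − 1.017)/(1.048 − 1)·100 = 64.5833
RA = 64.5833·0.8192

52.9067 %


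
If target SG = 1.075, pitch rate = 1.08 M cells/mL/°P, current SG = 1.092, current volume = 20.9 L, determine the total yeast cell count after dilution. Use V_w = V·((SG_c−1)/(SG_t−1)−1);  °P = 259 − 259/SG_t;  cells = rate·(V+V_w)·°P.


V_w = 20.9·((1.092−1)/(1.075−1)−1) = 4.7373
V_final = 20.9 + 4.7373 = 25.6373
°P = 259 − 259/1.075 = 18.0698
cells = 1.08·25.6373·18.0698

500.3215 billion cells


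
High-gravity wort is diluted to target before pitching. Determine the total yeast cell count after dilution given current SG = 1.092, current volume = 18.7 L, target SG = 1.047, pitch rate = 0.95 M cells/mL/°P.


V_w = V·((SG_c−1)/(SG_t−1)−1);  °P = 259 − 259/SG_t;  cells = rate·(V+V_w)·°P
V_w = 18.7·((1.092−1)/(1.047−1)−1) = 17.9043
V_final = 18.7 + 17.9043 = 36.6043
°P = 259 − 259/1.047 = 11.6266
cells = 0.95·36.6043·11.6266

404.3022 billion cells


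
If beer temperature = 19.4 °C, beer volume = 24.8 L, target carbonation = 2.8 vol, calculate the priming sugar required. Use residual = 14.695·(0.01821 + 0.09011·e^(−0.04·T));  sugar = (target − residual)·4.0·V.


residual = 14.695·(0.01821 + 0.09011·e^(−0.04·19.4)) = 0.8770
sugar = (2.8 − 0.8770)·4.0·24.8

190.7582 g


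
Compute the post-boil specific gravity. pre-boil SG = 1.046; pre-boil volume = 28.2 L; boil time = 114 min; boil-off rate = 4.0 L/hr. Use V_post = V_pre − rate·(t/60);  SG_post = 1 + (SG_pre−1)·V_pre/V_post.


V_post = 28.2 − 4.0·(114/60) = 20.6000
SG_post = 1 + (1.046 − 1)·28.2/20.6000

1.0630


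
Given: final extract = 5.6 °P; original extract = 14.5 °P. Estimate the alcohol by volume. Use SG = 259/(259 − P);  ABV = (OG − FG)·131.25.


OG = 259/(259 − 14.5) = 1.0593
FG = 259/(259 − 5.6) = 1.0221
ABV = (1.0593 − 1.0221)·131.25

4.8832 % ABV


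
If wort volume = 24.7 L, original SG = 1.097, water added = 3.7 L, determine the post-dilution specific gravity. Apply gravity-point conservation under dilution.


SG_new = 1 + (SG_old − 1)·V_old/(V_old + V_water)
pts = (1.097 − 1)·1000·24.7/(24.7 + 3.7) = 84.3627
SG_new = 1 + 84.3627/1000

1.0844


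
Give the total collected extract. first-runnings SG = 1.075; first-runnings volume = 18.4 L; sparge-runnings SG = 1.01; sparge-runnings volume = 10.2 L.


total = Σ (SG_i − 1)·1000·V_i
first = (1.075 − 1)·1000·18.4 = 1380.0000
sparge = (1.01 − 1)·1000·10.2 = 102.0000
total = 1380.0000 + 102.0000

1482.0000 gravity·L


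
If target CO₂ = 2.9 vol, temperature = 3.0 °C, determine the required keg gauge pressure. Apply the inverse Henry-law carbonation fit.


psi = vols/(0.01821 + 0.09011·e^(−0.04·T)) − 14.695
psi = 2.9/(0.01821 + 0.09011·e^(−0.04·3.0)) − 14.695

14.8575 psi


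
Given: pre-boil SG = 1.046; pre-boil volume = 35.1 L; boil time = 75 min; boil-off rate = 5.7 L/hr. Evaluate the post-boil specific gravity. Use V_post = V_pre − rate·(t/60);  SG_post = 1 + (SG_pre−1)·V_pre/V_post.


V_post = 35.1 − 5.7·(75/60) = 27.9750
SG_post = 1 + (1.046 − 1)·35.1/27.9750

1.0577


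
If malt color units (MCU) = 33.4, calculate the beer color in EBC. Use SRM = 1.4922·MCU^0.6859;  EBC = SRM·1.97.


SRM = 1.4922·33.4^0.6859 = 16.5564
EBC = 16.5564·1.97

32.6160 EBC


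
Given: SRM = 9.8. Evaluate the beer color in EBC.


EBC = SRM · 1.97
EBC = 9.8 · 1.97

19.3060 EBC


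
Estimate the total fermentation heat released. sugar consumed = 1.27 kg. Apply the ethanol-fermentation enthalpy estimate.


Q = m_sugar · 590 kJ/kg
Q = 1.27 · 590

749.3000 kJ


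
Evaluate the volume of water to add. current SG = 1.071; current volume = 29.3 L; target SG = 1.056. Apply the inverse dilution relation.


V_water = V·((SG_curr − 1)/(SG_target − 1) − 1)
V_water = 29.3·((1.071 − 1)/(1.056 − 1) − 1)

7.8482 L


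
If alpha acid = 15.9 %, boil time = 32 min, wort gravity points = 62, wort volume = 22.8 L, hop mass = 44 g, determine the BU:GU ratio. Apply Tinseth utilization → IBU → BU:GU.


U = 1.65·0.000125^(GP/1000)·(1−e^(−0.04t))/4.15;  IBU = (α/100)·m·U·1000/V;  BU:GU = IBU/GP
U = 1.65·0.000125^(62/1000)·(1−e^(−0.04·32))/4.15 = 0.1644
IBU = (15.9/100)·44·0.1644·1000/22.8 = 50.4515
BU:GU = 50.4515/62

0.8137


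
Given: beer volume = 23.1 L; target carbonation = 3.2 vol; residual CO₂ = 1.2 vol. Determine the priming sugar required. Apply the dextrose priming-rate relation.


sugar = (target − residual)·4.0·V
sugar = (3.2 − 1.2)·4.0·23.1

184.8000 g


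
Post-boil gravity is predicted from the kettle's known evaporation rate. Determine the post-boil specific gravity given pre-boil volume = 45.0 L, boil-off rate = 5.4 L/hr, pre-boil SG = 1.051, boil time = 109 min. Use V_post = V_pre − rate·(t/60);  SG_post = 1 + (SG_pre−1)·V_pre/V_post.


V_post = 45.0 − 5.4·(109/60) = 35.1900
SG_post = 1 + (1.051 − 1)·45.0/35.1900

1.0652


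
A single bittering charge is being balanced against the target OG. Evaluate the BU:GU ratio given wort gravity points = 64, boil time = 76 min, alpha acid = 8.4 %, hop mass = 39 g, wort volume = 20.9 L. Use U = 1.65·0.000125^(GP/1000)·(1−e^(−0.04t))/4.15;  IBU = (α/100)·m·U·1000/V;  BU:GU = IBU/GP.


U = 1.65·0.000125^(64/1000)·(1−e^(−0.04·76))/4.15 = 0.2130
IBU = (8.4/100)·39·0.2130·1000/20.9 = 33.3847
BU:GU = 33.3847/64

0.5216


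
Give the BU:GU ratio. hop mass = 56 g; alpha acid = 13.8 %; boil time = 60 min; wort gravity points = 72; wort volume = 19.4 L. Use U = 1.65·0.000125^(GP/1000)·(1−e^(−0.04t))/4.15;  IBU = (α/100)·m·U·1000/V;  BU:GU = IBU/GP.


U = 1.65·0.000125^(72/1000)·(1−e^(−0.04·60))/4.15 = 0.1893
IBU = (13.8/100)·56·0.1893·1000/19.4 = 75.4010
BU:GU = 75.4010/72

1.0472


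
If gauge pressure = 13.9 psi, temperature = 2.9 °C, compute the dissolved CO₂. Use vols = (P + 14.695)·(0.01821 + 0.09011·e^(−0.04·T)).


vols = (13.9 + 14.695)·(0.01821 + 0.09011·e^(−0.04·2.9))

2.8152 volumes


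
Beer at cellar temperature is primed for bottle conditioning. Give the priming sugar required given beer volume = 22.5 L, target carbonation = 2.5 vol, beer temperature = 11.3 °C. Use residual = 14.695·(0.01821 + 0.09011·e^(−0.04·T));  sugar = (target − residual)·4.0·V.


residual = 14.695·(0.01821 + 0.09011·e^(−0.04·11.3)) = 1.1102
sugar = (2.5 − 1.1102)·4.0·22.5

125.0789 g


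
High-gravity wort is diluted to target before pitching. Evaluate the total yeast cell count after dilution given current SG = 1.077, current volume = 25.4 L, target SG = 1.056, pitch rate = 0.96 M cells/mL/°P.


V_w = V·((SG_c−1)/(SG_t−1)−1);  °P = 259 − 259/SG_t;  cells = rate·(V+V_w)·°P
V_w = 25.4·((1.077−1)/(1.056−1)−1) = 9.5250
V_final = 25.4 + 9.5250 = 34.9250
°P = 259 − 259/1.056 = 13.7348
cells = 0.96·34.9250·13.7348

460.5020 billion cells


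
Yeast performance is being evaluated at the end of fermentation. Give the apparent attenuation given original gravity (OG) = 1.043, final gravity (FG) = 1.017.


AA = (OG − FG)/(OG − 1) · 100
AA = (1.043 − 1.017)/(1.043 − 1) · 100

60.4651 %


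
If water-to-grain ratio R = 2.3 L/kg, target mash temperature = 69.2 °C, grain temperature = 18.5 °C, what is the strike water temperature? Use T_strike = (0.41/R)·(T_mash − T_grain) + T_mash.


T_strike = (0.41/2.3)·(69.2 − 18.5) + 69.2

78.2378 °C


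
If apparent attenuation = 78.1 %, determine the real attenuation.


RA = AA · 0.8192
RA = 78.1 · 0.8192

63.9795 %


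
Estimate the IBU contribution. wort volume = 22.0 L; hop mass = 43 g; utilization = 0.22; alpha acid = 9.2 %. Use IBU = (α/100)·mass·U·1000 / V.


IBU = (9.2/100)·43·0.22·1000 / 22.0

39.5600 IBU


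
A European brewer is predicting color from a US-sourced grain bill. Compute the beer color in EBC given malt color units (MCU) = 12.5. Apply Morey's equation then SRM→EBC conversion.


SRM = 1.4922·MCU^0.6859;  EBC = SRM·1.97
SRM = 1.4922·12.5^0.6859 = 8.4372
EBC = 8.4372·1.97

16.6213 EBC


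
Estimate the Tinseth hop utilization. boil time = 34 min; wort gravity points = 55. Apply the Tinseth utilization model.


U = 1.65·0.000125^(GP/1000) · (1 − e^(−0.04·t))/4.15
bigness = 1.65·0.000125^(55/1000) = 1.0065
boil_factor = (1 − e^(−0.04·34))/4.15 = 0.1791
U = 1.0065 · 0.1791

0.1803


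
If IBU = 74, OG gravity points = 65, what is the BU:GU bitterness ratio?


BU:GU = IBU / OG_points
BU:GU = 74 / 65

1.1385


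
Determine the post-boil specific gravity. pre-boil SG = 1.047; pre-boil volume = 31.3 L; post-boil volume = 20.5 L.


SG_post = 1 + (SG_pre − 1)·V_pre/V_post
pts_pre = (1.047 − 1)·1000 = 47.0000
pts_post = 47.0000·31.3/20.5 = 71.7610
SG_post = 1 + 71.7610/1000

1.0718


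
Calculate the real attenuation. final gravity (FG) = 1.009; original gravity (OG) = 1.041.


AA = (OG−FG)/(OG−1)·100;  RA = AA·0.8192
AA = (1.041 − 1.009)/(1.041 − 1)·100 = 78.0488
RA = 78.0488·0.8192

63.9376 %


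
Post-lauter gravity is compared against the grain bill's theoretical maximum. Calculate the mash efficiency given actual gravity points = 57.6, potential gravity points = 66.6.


efficiency = actual / potential × 100
efficiency = 57.6 / 66.6 × 100

86.4865 %


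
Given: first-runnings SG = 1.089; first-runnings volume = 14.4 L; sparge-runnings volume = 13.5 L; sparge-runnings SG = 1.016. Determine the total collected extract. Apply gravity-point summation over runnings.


total = Σ (SG_i − 1)·1000·V_i
first = (1.089 − 1)·1000·14.4 = 1281.6000
sparge = (1.016 − 1)·1000·13.5 = 216.0000
total = 1281.6000 + 216.0000

1497.6000 gravity·L


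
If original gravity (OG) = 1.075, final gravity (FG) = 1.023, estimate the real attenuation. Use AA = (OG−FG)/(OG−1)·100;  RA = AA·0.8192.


AA = (1.075 − 1.023)/(1.075 − 1)·100 = 69.3333
RA = 69.3333·0.8192

56.7979 %


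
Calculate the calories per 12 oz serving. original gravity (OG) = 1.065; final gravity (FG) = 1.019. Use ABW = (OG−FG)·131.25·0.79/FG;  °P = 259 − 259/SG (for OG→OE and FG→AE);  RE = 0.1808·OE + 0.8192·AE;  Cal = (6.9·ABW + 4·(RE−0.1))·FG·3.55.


ABW = (1.065 − 1.019)·131.25·0.79/1.019 = 4.6807
OE = 259 − 259/1.065 = 15.8075 °P
AE = 259 − 259/1.019 = 4.8292 °P
RE = 0.1808·15.8075 + 0.8192·4.8292 = 6.8141 °P
Cal = (6.9·4.6807 + 4·(6.8141−0.1))·1.019·3.55

213.9839 kcal


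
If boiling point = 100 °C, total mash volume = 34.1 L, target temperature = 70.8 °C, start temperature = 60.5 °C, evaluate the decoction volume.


V_dec = V_total·(T_target − T_start)/(T_boil − T_start)
V_dec = 34.1·(70.8 − 60.5)/(100 − 60.5)

8.8919 L


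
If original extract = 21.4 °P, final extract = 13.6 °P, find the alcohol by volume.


SG = 259/(259 − P);  ABV = (OG − FG)·131.25
OG = 259/(259 − 21.4) = 1.0901
FG = 259/(259 − 13.6) = 1.0554
ABV = (1.0901 − 1.0554)·131.25

4.5475 % ABV


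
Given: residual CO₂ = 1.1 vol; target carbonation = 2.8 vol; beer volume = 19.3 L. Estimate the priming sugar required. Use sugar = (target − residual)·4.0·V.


sugar = (2.8 − 1.1)·4.0·19.3

131.2400 g


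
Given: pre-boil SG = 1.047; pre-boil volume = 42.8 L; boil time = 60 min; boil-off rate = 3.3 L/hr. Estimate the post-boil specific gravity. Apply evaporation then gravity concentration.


V_post = V_pre − rate·(t/60);  SG_post = 1 + (SG_pre−1)·V_pre/V_post
V_post = 42.8 − 3.3·(60/60) = 39.5000
SG_post = 1 + (1.047 − 1)·42.8/39.5000

1.0509


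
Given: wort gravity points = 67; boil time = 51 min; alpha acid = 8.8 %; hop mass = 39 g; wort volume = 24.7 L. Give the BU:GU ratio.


U = 1.65·0.000125^(GP/1000)·(1−e^(−0.04t))/4.15;  IBU = (α/100)·m·U·1000/V;  BU:GU = IBU/GP
U = 1.65·0.000125^(67/1000)·(1−e^(−0.04·51))/4.15 = 0.1894
IBU = (8.8/100)·39·0.1894·1000/24.7 = 26.3199
BU:GU = 26.3199/67

0.3928


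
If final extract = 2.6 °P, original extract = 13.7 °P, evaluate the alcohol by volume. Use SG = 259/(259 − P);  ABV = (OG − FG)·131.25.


OG = 259/(259 − 13.7) = 1.0558
FG = 259/(259 − 2.6) = 1.0101
ABV = (1.0558 − 1.0101)·131.25

5.9994 % ABV


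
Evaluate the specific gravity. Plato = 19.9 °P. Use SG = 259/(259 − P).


SG = 259/(259 − 19.9)

1.0832


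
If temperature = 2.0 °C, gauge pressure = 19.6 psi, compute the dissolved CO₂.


vols = (P + 14.695)·(0.01821 + 0.09011·e^(−0.04·T))
vols = (19.6 + 14.695)·(0.01821 + 0.09011·e^(−0.04·2.0))

3.4772 volumes


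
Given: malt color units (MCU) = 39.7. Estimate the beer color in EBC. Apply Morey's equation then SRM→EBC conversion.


SRM = 1.4922·MCU^0.6859;  EBC = SRM·1.97
SRM = 1.4922·39.7^0.6859 = 18.6396
EBC = 18.6396·1.97

36.7201 EBC


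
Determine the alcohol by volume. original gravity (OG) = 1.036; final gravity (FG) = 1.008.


ABV = (OG − FG) · 131.25
ABV = (1.036 − 1.008) · 131.25

3.6750 % ABV


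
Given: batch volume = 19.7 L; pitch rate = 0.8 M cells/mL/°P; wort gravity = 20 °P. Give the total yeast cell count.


cells (billions) = rate · V_L · °P
cells = 0.8 · 19.7 · 20

315.2000 billion cells


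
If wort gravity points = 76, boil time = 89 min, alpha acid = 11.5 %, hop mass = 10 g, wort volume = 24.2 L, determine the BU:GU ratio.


U = 1.65·0.000125^(GP/1000)·(1−e^(−0.04t))/4.15;  IBU = (α/100)·m·U·1000/V;  BU:GU = IBU/GP
U = 1.65·0.000125^(76/1000)·(1−e^(−0.04·89))/4.15 = 0.1951
IBU = (11.5/100)·10·0.1951·1000/24.2 = 9.2716
BU:GU = 9.2716/76

0.1220


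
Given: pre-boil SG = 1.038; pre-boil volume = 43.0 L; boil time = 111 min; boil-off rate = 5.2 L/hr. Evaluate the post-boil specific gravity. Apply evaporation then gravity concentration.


V_post = V_pre − rate·(t/60);  SG_post = 1 + (SG_pre−1)·V_pre/V_post
V_post = 43.0 − 5.2·(111/60) = 33.3800
SG_post = 1 + (1.038 − 1)·43.0/33.3800

1.0490


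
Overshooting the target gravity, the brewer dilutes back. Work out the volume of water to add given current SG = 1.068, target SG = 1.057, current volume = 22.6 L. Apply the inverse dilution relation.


V_water = V·((SG_curr − 1)/(SG_target − 1) − 1)
V_water = 22.6·((1.068 − 1)/(1.057 − 1) − 1)

4.3614 L


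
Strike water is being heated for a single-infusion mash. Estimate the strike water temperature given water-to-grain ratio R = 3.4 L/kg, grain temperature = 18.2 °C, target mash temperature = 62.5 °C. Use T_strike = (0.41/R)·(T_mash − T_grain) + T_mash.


T_strike = (0.41/3.4)·(62.5 − 18.2) + 62.5

67.8421 °C


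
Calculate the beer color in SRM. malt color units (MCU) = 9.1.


SRM = 1.4922 · MCU^0.6859
SRM = 1.4922 · 9.1^0.6859

6.7863 SRM


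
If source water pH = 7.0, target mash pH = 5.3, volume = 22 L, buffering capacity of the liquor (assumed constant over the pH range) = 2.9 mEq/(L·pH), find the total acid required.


acid = buffering capacity · (pH_source − pH_target) · V
acid = 2.9 · (7.0 − 5.3) · 22

108.4600 mEq


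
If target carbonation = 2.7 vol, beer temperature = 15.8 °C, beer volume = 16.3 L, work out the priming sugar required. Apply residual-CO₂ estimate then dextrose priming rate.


residual = 14.695·(0.01821 + 0.09011·e^(−0.04·T));  sugar = (target − residual)·4.0·V
residual = 14.695·(0.01821 + 0.09011·e^(−0.04·15.8)) = 0.9714
sugar = (2.7 − 0.9714)·4.0·16.3

112.7030 g


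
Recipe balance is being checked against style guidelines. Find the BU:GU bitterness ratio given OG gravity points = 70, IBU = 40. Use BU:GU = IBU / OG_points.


BU:GU = 40 / 70

0.5714


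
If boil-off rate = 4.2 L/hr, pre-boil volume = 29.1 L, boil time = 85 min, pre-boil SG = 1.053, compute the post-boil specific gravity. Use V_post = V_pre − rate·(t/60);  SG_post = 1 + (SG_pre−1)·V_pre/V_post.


V_post = 29.1 − 4.2·(85/60) = 23.1500
SG_post = 1 + (1.053 − 1)·29.1/23.1500

1.0666


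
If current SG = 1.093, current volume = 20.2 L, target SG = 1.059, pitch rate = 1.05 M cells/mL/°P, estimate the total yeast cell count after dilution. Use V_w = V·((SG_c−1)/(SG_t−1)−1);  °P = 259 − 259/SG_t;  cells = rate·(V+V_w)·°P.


V_w = 20.2·((1.093−1)/(1.059−1)−1) = 11.6407
V_final = 20.2 + 11.6407 = 31.8407
°P = 259 − 259/1.059 = 14.4297
cells = 1.05·31.8407·14.4297

482.4224 billion cells


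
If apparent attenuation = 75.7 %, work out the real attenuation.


RA = AA · 0.8192
RA = 75.7 · 0.8192

62.0134 %


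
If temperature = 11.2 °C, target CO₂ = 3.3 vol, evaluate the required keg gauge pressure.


psi = vols/(0.01821 + 0.09011·e^(−0.04·T)) − 14.695
psi = 3.3/(0.01821 + 0.09011·e^(−0.04·11.2)) − 14.695

28.8511 psi


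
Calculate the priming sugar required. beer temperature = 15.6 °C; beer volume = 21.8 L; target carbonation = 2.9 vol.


residual = 14.695·(0.01821 + 0.09011·e^(−0.04·T));  sugar = (target − residual)·4.0·V
residual = 14.695·(0.01821 + 0.09011·e^(−0.04·15.6)) = 0.9771
sugar = (2.9 − 0.9771)·4.0·21.8

167.6786 g


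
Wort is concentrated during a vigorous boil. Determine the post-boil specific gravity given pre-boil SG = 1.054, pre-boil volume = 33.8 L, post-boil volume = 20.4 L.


SG_post = 1 + (SG_pre − 1)·V_pre/V_post
pts_pre = (1.054 − 1)·1000 = 54.0000
pts_post = 54.0000·33.8/20.4 = 89.4706
SG_post = 1 + 89.4706/1000

1.0895


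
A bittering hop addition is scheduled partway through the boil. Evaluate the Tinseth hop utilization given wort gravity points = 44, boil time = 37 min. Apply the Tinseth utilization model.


U = 1.65·0.000125^(GP/1000) · (1 − e^(−0.04·t))/4.15
bigness = 1.65·0.000125^(44/1000) = 1.1111
boil_factor = (1 − e^(−0.04·37))/4.15 = 0.1861
U = 1.1111 · 0.1861

0.2068


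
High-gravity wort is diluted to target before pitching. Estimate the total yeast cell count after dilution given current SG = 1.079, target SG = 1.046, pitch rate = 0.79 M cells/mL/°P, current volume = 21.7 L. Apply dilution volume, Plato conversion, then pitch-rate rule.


V_w = V·((SG_c−1)/(SG_t−1)−1);  °P = 259 − 259/SG_t;  cells = rate·(V+V_w)·°P
V_w = 21.7·((1.079−1)/(1.046−1)−1) = 15.5674
V_final = 21.7 + 15.5674 = 37.2674
°P = 259 − 259/1.046 = 11.3901
cells = 0.79·37.2674·11.3901

335.3374 billion cells


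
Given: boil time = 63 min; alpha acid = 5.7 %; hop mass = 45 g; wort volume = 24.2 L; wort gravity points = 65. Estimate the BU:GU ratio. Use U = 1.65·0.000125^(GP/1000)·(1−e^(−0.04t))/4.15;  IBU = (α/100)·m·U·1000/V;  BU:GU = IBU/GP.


U = 1.65·0.000125^(65/1000)·(1−e^(−0.04·63))/4.15 = 0.2038
IBU = (5.7/100)·45·0.2038·1000/24.2 = 21.6062
BU:GU = 21.6062/65

0.3324


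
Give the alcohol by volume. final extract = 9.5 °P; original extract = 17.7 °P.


SG = 259/(259 − P);  ABV = (OG − FG)·131.25
OG = 259/(259 − 17.7) = 1.0734
FG = 259/(259 − 9.5) = 1.0381
ABV = (1.0734 − 1.0381)·131.25

4.6300 % ABV


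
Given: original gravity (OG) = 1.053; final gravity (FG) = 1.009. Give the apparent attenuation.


AA = (OG − FG)/(OG − 1) · 100
AA = (1.053 − 1.009)/(1.053 − 1) · 100

83.0189 %


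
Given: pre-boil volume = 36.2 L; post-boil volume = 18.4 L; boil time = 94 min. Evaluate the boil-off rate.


rate = (V_pre − V_post) / (t_min/60)
rate = (36.2 − 18.4) / (94/60)

11.3617 L/hr


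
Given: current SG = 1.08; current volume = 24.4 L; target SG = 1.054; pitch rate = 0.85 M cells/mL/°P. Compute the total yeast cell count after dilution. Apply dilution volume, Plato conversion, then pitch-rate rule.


V_w = V·((SG_c−1)/(SG_t−1)−1);  °P = 259 − 259/SG_t;  cells = rate·(V+V_w)·°P
V_w = 24.4·((1.08−1)/(1.054−1)−1) = 11.7481
V_final = 24.4 + 11.7481 = 36.1481
°P = 259 − 259/1.054 = 13.2694
cells = 0.85·36.1481·13.2694

407.7161 billion cells


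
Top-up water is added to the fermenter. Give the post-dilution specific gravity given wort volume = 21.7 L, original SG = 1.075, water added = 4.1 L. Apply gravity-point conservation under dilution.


SG_new = 1 + (SG_old − 1)·V_old/(V_old + V_water)
pts = (1.075 − 1)·1000·21.7/(21.7 + 4.1) = 63.0814
SG_new = 1 + 63.0814/1000

1.0631
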